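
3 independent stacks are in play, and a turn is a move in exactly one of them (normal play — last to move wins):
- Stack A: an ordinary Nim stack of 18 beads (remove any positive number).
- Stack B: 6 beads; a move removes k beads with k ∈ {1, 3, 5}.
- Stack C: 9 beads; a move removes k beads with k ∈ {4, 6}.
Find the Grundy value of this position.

16

Stack A is a plain Nim stack of size 18, so its Grundy value is 18.
For stack B, compute g(0), g(1), … with moves {1, 3, 5}:
k:     0  1  2  3  4  5  6
g(k):  0  1  0  1  0  1  0
So g(6) = 0.
For stack C, compute g(0), g(1), … with moves {4, 6}:
k:     0  1  2  3  4  5  6  7  8  9
g(k):  0  0  0  0  1  1  1  1  2  2
So g(9) = 2.
The value of a disjunctive sum is the nim-sum of the parts.
Combined value = 18 XOR 0 XOR 2 = 16.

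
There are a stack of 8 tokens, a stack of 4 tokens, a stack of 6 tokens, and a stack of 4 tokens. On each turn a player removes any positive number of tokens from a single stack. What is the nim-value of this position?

14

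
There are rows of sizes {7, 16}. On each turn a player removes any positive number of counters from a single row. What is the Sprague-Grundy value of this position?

23

Compute the nim-sum pairwise:
7 XOR 16 = 23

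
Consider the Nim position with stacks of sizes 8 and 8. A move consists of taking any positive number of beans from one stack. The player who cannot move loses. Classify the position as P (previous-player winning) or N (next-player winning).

Compute the nim-sum pairwise:
8 ⊕ 8 = 0
The nim-sum is 0, so this is a P-position: the player to move is in a losing position under optimal play.

P-position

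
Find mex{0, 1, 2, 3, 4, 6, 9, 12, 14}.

The values 0, 1, 2, 3, 4 are all present; 5 is the first non-negative integer missing from the set.

5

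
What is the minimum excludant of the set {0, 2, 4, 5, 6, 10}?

0 is in the set but 1 is not, so the mex is 1.

1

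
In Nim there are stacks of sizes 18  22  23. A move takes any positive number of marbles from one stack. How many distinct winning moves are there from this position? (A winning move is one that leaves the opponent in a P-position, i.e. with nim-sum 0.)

Compute the nim-sum pairwise:
18 ^ 22 = 4
4 ^ 23 = 19
The overall nim-sum is X = 19. A stack of size p has a winning move iff p XOR X < p (reduce it to p XOR X).
  18: 18 XOR 19 = 1 < 18 — winning move (to 1).
  22: 22 XOR 19 = 5 < 22 — winning move (to 5).
  23: 23 XOR 19 = 4 < 23 — winning move (to 4).
That gives 3 winning moves.

3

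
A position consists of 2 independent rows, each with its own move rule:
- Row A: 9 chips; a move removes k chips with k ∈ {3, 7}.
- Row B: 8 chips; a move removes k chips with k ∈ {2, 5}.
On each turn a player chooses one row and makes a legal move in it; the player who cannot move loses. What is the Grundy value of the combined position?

1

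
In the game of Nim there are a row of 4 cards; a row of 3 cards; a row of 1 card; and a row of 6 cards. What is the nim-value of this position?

0

In binary:
  100  (4)
  011  (3)
  001  (1)
  110  (6)
  ---
  000  (0)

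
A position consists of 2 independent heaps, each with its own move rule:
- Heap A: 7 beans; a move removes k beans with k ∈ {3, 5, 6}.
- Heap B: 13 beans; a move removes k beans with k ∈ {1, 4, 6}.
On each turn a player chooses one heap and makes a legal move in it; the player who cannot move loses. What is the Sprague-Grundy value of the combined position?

3

For heap A, compute g(0), g(1), … with moves {3, 5, 6}:
g(0) = mex{} = 0
g(1) = mex{} = 0
g(2) = mex{} = 0
g(3) = mex{0} = 1
g(4) = mex{0} = 1
g(5) = mex{0} = 1
g(6) = mex{0,1} = 2
g(7) = mex{0,1} = 2
So g(7) = 2.
For heap B, compute g(0), g(1), … with moves {1, 4, 6}:
g(0) = mex{} = 0
g(1) = mex{0} = 1
g(2) = mex{1} = 0
g(3) = mex{0} = 1
g(4) = mex{0,1} = 2
g(5) = mex{1,2} = 0
g(6) = mex{0} = 1
g(7) = mex{1} = 0
g(8) = mex{0,2} = 1
g(9) = mex{0,1} = 2
g(10) = mex{1,2} = 0
g(11) = mex{0} = 1
g(12) = mex{1} = 0
g(13) = mex{0,2} = 1
So g(13) = 1.
The value of a disjunctive sum is the nim-sum of the parts.
Combined value = 2 ⊕ 1 = 3.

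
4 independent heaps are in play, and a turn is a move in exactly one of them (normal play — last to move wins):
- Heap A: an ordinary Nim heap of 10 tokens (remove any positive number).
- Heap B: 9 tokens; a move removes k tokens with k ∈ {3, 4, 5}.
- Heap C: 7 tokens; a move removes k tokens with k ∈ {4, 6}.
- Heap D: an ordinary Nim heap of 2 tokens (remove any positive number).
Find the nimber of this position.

9

Heap A is a plain Nim heap of size 10, so its Grundy value is 10.
Grundy values for heap B (subtraction set {3, 4, 5}):
k:     0  1  2  3  4  5  6  7  8  9
g(k):  0  0  0  1  1  1  2  2  0  0
So g(9) = 0.
Build the Grundy sequence for heap C with g(k) = mex{g(k−s) : s ∈ {4, 6}, s ≤ k}:
g(0) = mex{} = 0
g(1) = mex{} = 0
g(2) = mex{} = 0
g(3) = mex{} = 0
g(4) = mex{0} = 1
g(5) = mex{0} = 1
g(6) = mex{0} = 1
g(7) = mex{0} = 1
So g(7) = 1.
Heap D is a plain Nim heap of size 2, so its Grundy value is 2.
By the Sprague-Grundy theorem, the Grundy value of a sum of independent games is the XOR of the component values.
Combined value = 10 ⊕ 0 ⊕ 1 ⊕ 2 = 9.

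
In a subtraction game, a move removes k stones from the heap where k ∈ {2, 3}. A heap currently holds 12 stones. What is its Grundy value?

1

Grundy values for subtraction set {2, 3}:
k:     0  1  2  3  4  5  6  7  8  9 10 11 12
g(k):  0  0  1  1  2  0  0  1  1  2  0  0  1
So g(12) = 1.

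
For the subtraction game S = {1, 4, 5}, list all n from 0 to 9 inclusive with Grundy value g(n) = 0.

0, 2, 8

Compute g(0), g(1), … for moves {1, 4, 5}:
k:     0  1  2  3  4  5  6  7  8  9
g(k):  0  1  0  1  2  3  2  3  0  1
The P-positions (g = 0) in 0..9 are 0, 2, 8.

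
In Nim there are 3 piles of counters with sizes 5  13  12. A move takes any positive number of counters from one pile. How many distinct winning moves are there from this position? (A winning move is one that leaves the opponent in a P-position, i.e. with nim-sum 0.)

3

Nim-sum: 5 ⊕ 13 ⊕ 12 = 4.
The overall nim-sum is X = 4. A pile of size p has a winning move iff p XOR X < p (reduce it to p XOR X).
  5: 5 XOR 4 = 1 < 5 — winning move (to 1).
  13: 13 XOR 4 = 9 < 13 — winning move (to 9).
  12: 12 XOR 4 = 8 < 12 — winning move (to 8).
That gives 3 winning moves.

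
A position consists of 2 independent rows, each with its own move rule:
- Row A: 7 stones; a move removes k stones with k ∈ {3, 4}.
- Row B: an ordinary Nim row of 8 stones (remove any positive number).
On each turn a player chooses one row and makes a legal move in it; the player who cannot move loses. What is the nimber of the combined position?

8

Grundy values for row A (subtraction set {3, 4}):
g(0) = mex{} = 0
g(1) = mex{} = 0
g(2) = mex{} = 0
g(3) = mex{0} = 1
g(4) = mex{0} = 1
g(5) = mex{0} = 1
g(6) = mex{0,1} = 2
g(7) = mex{1} = 0
So g(7) = 0.
Row B is a plain Nim row of size 8, so its Grundy value is 8.
By the Sprague-Grundy theorem, the Grundy value of a sum of independent games is the XOR of the component values.
Combined value = 0 XOR 8 = 8.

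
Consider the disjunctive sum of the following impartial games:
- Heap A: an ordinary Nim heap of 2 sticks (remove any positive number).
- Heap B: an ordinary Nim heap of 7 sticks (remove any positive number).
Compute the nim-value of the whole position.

Heap A is a plain Nim heap of size 2, so its Grundy value is 2.
Heap B is a plain Nim heap of size 7, so its Grundy value is 7.
The value of a disjunctive sum is the nim-sum of the parts.
Combined value = 2 ⊕ 7 = 5.

5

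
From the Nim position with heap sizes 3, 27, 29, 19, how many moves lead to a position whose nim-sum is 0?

Write each in binary and XOR column by column:
  00011  (3)
  11011  (27)
  11101  (29)
  10011  (19)
  -----
  10110  (22)
The overall nim-sum is X = 22. A heap of size p has a winning move iff p XOR X < p (reduce it to p XOR X).
  3: 3 XOR 22 = 21 ≥ 3 — no move.
  27: 27 XOR 22 = 13 < 27 — winning move (to 13).
  29: 29 XOR 22 = 11 < 29 — winning move (to 11).
  19: 19 XOR 22 = 5 < 19 — winning move (to 5).
That gives 3 winning moves.

3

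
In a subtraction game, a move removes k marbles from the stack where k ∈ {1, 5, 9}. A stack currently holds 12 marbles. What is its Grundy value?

0

Compute g(0), g(1), … for moves {1, 5, 9}:
k:     0  1  2  3  4  5  6  7  8  9 10 11 12
g(k):  0  1  0  1  0  1  0  1  0  1  0  1  0
So g(12) = 0.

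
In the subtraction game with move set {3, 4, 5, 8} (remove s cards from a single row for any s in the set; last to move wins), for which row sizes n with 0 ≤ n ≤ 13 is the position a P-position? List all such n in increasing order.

Compute g(0), g(1), … for moves {3, 4, 5, 8}:
k:     0  1  2  3  4  5  6  7  8  9 10 11 12 13
g(k):  0  0  0  1  1  1  2  2  2  3  3  0  0  0
The P-positions (g = 0) in 0..13 are 0, 1, 2, 11, 12, 13.

0, 1, 2, 11, 12, 13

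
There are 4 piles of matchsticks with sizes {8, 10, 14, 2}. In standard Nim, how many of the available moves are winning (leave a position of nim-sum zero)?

3

In binary:
  1000  (8)
  1010  (10)
  1110  (14)
  0010  (2)
  ----
  1110  (14)
The overall nim-sum is X = 14. A pile of size p has a winning move iff p XOR X < p (reduce it to p XOR X).
  8: 8 XOR 14 = 6 < 8 — winning move (to 6).
  10: 10 XOR 14 = 4 < 10 — winning move (to 4).
  14: 14 XOR 14 = 0 < 14 — winning move (to 0).
  2: 2 XOR 14 = 12 ≥ 2 — no move.
That gives 3 winning moves.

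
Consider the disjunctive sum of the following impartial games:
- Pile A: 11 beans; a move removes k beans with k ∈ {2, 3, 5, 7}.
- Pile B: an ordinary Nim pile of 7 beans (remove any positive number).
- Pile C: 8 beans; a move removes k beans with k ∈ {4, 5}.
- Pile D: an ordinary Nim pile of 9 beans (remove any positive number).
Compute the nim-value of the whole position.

13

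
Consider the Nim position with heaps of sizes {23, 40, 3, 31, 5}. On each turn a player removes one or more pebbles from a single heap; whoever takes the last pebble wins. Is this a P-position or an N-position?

N-position

Compute the nim-sum pairwise:
23 ⊕ 40 = 63
63 ⊕ 3 = 60
60 ⊕ 31 = 35
35 ⊕ 5 = 38
The nim-sum is 38 ≠ 0, so this is an N-position: the player to move can win.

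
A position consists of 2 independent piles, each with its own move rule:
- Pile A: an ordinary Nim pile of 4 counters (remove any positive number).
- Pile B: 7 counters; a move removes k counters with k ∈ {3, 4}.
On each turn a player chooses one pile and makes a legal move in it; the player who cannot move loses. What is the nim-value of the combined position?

4

Pile A is a plain Nim pile of size 4, so its Grundy value is 4.
Grundy values for pile B (subtraction set {3, 4}):
k:     0  1  2  3  4  5  6  7
g(k):  0  0  0  1  1  1  2  0
So g(7) = 0.
By the Sprague-Grundy theorem, the Grundy value of a sum of independent games is the XOR of the component values.
Combined value = 4 XOR 0 = 4.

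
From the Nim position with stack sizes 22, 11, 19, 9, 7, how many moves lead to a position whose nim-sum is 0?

0

In binary:
  10110  (22)
  01011  (11)
  10011  (19)
  01001  (9)
  00111  (7)
  -----
  00000  (0)
The nim-sum is already 0, so every move leaves a nonzero nim-sum — there are no winning moves.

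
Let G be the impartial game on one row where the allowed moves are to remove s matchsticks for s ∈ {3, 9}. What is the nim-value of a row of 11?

Grundy values for subtraction set {3, 9}:
g(0) = mex{} = 0
g(1) = mex{} = 0
g(2) = mex{} = 0
g(3) = mex{0} = 1
g(4) = mex{0} = 1
g(5) = mex{0} = 1
g(6) = mex{1} = 0
g(7) = mex{1} = 0
g(8) = mex{1} = 0
g(9) = mex{0} = 1
g(10) = mex{0} = 1
g(11) = mex{0} = 1
So g(11) = 1.

1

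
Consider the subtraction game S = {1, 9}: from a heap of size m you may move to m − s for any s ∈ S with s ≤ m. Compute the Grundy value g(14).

0

Build the Grundy sequence with g(k) = mex{g(k−s) : s ∈ {1, 9}, s ≤ k}:
g(0) = mex{} = 0
g(1) = mex{0} = 1
g(2) = mex{1} = 0
g(3) = mex{0} = 1
g(4) = mex{1} = 0
g(5) = mex{0} = 1
g(6) = mex{1} = 0
g(7) = mex{0} = 1
g(8) = mex{1} = 0
g(9) = mex{0} = 1
g(10) = mex{1} = 0
g(11) = mex{0} = 1
g(12) = mex{1} = 0
g(13) = mex{0} = 1
g(14) = mex{1} = 0
So g(14) = 0.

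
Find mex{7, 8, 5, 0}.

1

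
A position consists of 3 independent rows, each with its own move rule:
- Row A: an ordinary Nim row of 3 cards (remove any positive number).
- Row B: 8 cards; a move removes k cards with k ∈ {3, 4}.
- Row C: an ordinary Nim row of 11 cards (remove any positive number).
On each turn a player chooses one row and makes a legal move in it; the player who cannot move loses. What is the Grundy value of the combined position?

Row A is a plain Nim row of size 3, so its Grundy value is 3.
For row B, compute g(0), g(1), … with moves {3, 4}:
g(0) = mex{} = 0
g(1) = mex{} = 0
g(2) = mex{} = 0
g(3) = mex{0} = 1
g(4) = mex{0} = 1
g(5) = mex{0} = 1
g(6) = mex{0,1} = 2
g(7) = mex{1} = 0
g(8) = mex{1} = 0
So g(8) = 0.
Row C is a plain Nim row of size 11, so its Grundy value is 11.
The value of a disjunctive sum is the nim-sum of the parts.
Combined value = 3 XOR 0 XOR 11 = 8.

8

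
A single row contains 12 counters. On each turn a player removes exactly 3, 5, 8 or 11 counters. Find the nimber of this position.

4

Compute g(0), g(1), … for moves {3, 5, 8, 11}:
k:     0  1  2  3  4  5  6  7  8  9 10 11 12
g(k):  0  0  0  1  1  1  2  2  2  3  3  3  4
So g(12) = 4.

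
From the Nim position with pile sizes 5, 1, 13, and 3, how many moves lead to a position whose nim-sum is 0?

1

Bitwise XOR of the heap sizes:
  0101  (5)
  0001  (1)
  1101  (13)
  0011  (3)
  ----
  1010  (10)
The overall nim-sum is X = 10. A pile of size p has a winning move iff p XOR X < p (reduce it to p XOR X).
  5: 5 XOR 10 = 15 ≥ 5 — no move.
  1: 1 XOR 10 = 11 ≥ 1 — no move.
  13: 13 XOR 10 = 7 < 13 — winning move (to 7).
  3: 3 XOR 10 = 9 ≥ 3 — no move.
That gives 1 winning move.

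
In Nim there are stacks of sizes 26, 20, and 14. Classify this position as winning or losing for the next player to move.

Losing position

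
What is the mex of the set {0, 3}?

1

0 is in the set but 1 is not, so the mex is 1.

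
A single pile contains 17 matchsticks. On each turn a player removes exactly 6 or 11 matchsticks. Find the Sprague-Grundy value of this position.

0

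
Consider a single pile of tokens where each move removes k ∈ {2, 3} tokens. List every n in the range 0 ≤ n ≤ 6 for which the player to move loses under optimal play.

0, 1, 5, 6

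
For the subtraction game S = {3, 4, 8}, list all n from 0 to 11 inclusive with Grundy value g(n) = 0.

0, 1, 2, 7

Build the Grundy sequence with g(k) = mex{g(k−s) : s ∈ {3, 4, 8}, s ≤ k}:
g(0) = mex{} = 0
g(1) = mex{} = 0
g(2) = mex{} = 0
g(3) = mex{0} = 1
g(4) = mex{0} = 1
g(5) = mex{0} = 1
g(6) = mex{0,1} = 2
g(7) = mex{1} = 0
g(8) = mex{0,1} = 2
g(9) = mex{0,1,2} = 3
g(10) = mex{0,2} = 1
g(11) = mex{0,1,2} = 3
The P-positions (g = 0) in 0..11 are 0, 1, 2, 7.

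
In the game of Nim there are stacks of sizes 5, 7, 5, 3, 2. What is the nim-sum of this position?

Nim-sum: 5 XOR 7 XOR 5 XOR 3 XOR 2 = 6.

6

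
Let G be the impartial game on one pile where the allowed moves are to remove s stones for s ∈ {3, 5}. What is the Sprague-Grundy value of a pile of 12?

1

Grundy values for subtraction set {3, 5}:
k:     0  1  2  3  4  5  6  7  8  9 10 11 12
g(k):  0  0  0  1  1  1  2  2  0  0  0  1  1
So g(12) = 1.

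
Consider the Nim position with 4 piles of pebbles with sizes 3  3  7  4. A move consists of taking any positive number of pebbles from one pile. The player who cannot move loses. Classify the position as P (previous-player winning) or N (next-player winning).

N-position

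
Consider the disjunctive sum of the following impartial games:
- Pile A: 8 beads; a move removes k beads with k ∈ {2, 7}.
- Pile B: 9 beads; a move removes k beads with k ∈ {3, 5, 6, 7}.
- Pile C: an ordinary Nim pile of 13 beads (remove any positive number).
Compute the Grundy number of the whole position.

For pile A, compute g(0), g(1), … with moves {2, 7}:
g(0) = mex{} = 0
g(1) = mex{} = 0
g(2) = mex{0} = 1
g(3) = mex{0} = 1
g(4) = mex{1} = 0
g(5) = mex{1} = 0
g(6) = mex{0} = 1
g(7) = mex{0} = 1
g(8) = mex{0,1} = 2
So g(8) = 2.
Build the Grundy sequence for pile B with g(k) = mex{g(k−s) : s ∈ {3, 5, 6, 7}, s ≤ k}:
k:     0  1  2  3  4  5  6  7  8  9
g(k):  0  0  0  1  1  1  2  2  2  3
So g(9) = 3.
Pile C is a plain Nim pile of size 13, so its Grundy value is 13.
The value of a disjunctive sum is the nim-sum of the parts.
Combined value = 2 XOR 3 XOR 13 = 12.

12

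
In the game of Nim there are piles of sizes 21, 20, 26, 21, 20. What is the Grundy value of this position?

26

Nim-sum: 21 XOR 20 XOR 26 XOR 21 XOR 20 = 26.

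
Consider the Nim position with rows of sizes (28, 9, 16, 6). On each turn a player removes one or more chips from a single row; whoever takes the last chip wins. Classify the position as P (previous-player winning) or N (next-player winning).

N-position

Nim-sum: 28 ⊕ 9 ⊕ 16 ⊕ 6 = 3.
The nim-sum is 3 ≠ 0, so this is an N-position: the player to move can win.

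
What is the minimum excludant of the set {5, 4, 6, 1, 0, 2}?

3

The values 0, 1, 2 are all present; 3 is the first non-negative integer missing from the set.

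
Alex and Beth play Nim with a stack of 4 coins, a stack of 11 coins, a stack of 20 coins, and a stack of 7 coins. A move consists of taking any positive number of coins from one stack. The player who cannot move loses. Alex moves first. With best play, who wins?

Compute the nim-sum pairwise:
4 ^ 11 = 15
15 ^ 20 = 27
27 ^ 7 = 28
The nim-sum is 28 ≠ 0, so this is an N-position: the player to move can win; Alex has a winning move.

Alex wins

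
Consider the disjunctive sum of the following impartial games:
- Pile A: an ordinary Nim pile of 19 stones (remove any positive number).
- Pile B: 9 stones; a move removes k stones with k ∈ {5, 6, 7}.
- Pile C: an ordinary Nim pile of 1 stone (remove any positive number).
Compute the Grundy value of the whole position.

19

Pile A is a plain Nim pile of size 19, so its Grundy value is 19.
Grundy values for pile B (subtraction set {5, 6, 7}):
g(0) = mex{} = 0
g(1) = mex{} = 0
g(2) = mex{} = 0
g(3) = mex{} = 0
g(4) = mex{} = 0
g(5) = mex{0} = 1
g(6) = mex{0} = 1
g(7) = mex{0} = 1
g(8) = mex{0} = 1
g(9) = mex{0} = 1
So g(9) = 1.
Pile C is a plain Nim pile of size 1, so its Grundy value is 1.
By the Sprague-Grundy theorem, the Grundy value of a sum of independent games is the XOR of the component values.
Combined value = 19 XOR 1 XOR 1 = 19.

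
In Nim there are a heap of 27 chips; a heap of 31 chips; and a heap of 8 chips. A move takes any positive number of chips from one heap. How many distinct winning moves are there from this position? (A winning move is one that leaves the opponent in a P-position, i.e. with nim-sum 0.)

Compute the nim-sum pairwise:
27 XOR 31 = 4
4 XOR 8 = 12
The overall nim-sum is X = 12. A heap of size p has a winning move iff p XOR X < p (reduce it to p XOR X).
  27: 27 XOR 12 = 23 < 27 — winning move (to 23).
  31: 31 XOR 12 = 19 < 31 — winning move (to 19).
  8: 8 XOR 12 = 4 < 8 — winning move (to 4).
That gives 3 winning moves.

3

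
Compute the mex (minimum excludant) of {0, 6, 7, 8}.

0 is in the set but 1 is not, so the mex is 1.

1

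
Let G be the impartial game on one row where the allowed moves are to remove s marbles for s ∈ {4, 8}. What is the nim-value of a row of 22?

2

Compute g(0), g(1), … for moves {4, 8}:
k:     0  1  2  3  4  5  6  7  8  9 10 11 12 13 14 15 16 17 18 19 20 21 22
g(k):  0  0  0  0  1  1  1  1  2  2  2  2  0  0  0  0  1  1  1  1  2  2  2
So g(22) = 2.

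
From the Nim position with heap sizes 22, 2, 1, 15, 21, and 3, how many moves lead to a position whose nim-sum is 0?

Nim-sum: 22 XOR 2 XOR 1 XOR 15 XOR 21 XOR 3 = 12.
The overall nim-sum is X = 12. A heap of size p has a winning move iff p XOR X < p (reduce it to p XOR X).
  22: 22 XOR 12 = 26 ≥ 22 — no move.
  2: 2 XOR 12 = 14 ≥ 2 — no move.
  1: 1 XOR 12 = 13 ≥ 1 — no move.
  15: 15 XOR 12 = 3 < 15 — winning move (to 3).
  21: 21 XOR 12 = 25 ≥ 21 — no move.
  3: 3 XOR 12 = 15 ≥ 3 — no move.
That gives 1 winning move.

1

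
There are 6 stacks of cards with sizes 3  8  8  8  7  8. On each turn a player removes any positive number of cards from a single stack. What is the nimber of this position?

4

Nim-sum: 3 ^ 8 ^ 8 ^ 8 ^ 7 ^ 8 = 4.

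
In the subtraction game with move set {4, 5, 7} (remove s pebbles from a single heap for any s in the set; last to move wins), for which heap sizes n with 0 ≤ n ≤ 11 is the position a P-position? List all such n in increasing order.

Grundy values for subtraction set {4, 5, 7}:
g(0) = mex{} = 0
g(1) = mex{} = 0
g(2) = mex{} = 0
g(3) = mex{} = 0
g(4) = mex{0} = 1
g(5) = mex{0} = 1
g(6) = mex{0} = 1
g(7) = mex{0} = 1
g(8) = mex{0,1} = 2
g(9) = mex{0,1} = 2
g(10) = mex{0,1} = 2
g(11) = mex{1} = 0
The P-positions (g = 0) in 0..11 are 0, 1, 2, 3, 11.

0, 1, 2, 3, 11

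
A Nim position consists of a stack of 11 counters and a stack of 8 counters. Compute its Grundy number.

Compute the nim-sum pairwise:
11 ^ 8 = 3

3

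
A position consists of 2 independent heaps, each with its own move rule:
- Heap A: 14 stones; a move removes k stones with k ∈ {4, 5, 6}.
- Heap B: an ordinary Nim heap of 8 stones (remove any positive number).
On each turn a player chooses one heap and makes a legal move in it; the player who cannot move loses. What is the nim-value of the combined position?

For heap A, compute g(0), g(1), … with moves {4, 5, 6}:
g(0) = mex{} = 0
g(1) = mex{} = 0
g(2) = mex{} = 0
g(3) = mex{} = 0
g(4) = mex{0} = 1
g(5) = mex{0} = 1
g(6) = mex{0} = 1
g(7) = mex{0} = 1
g(8) = mex{0,1} = 2
g(9) = mex{0,1} = 2
g(10) = mex{1} = 0
g(11) = mex{1} = 0
g(12) = mex{1,2} = 0
g(13) = mex{1,2} = 0
g(14) = mex{0,2} = 1
So g(14) = 1.
Heap B is a plain Nim heap of size 8, so its Grundy value is 8.
By the Sprague-Grundy theorem, the Grundy value of a sum of independent games is the XOR of the component values.
Combined value = 1 ⊕ 8 = 9.

9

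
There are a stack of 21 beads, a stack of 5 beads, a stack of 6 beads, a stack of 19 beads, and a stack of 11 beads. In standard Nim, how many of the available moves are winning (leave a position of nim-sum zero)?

1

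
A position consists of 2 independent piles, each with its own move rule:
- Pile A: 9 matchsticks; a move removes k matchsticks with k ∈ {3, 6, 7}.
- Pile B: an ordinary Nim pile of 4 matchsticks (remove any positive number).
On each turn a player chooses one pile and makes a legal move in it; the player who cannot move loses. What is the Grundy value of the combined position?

7

Build the Grundy sequence for pile A with g(k) = mex{g(k−s) : s ∈ {3, 6, 7}, s ≤ k}:
g(0) = mex{} = 0
g(1) = mex{} = 0
g(2) = mex{} = 0
g(3) = mex{0} = 1
g(4) = mex{0} = 1
g(5) = mex{0} = 1
g(6) = mex{0,1} = 2
g(7) = mex{0,1} = 2
g(8) = mex{0,1} = 2
g(9) = mex{0,1,2} = 3
So g(9) = 3.
Pile B is a plain Nim pile of size 4, so its Grundy value is 4.
The value of a disjunctive sum is the nim-sum of the parts.
Combined value = 3 XOR 4 = 7.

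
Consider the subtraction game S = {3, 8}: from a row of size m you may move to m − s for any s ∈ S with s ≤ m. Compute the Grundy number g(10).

1

Grundy values for subtraction set {3, 8}:
g(0) = mex{} = 0
g(1) = mex{} = 0
g(2) = mex{} = 0
g(3) = mex{0} = 1
g(4) = mex{0} = 1
g(5) = mex{0} = 1
g(6) = mex{1} = 0
g(7) = mex{1} = 0
g(8) = mex{0,1} = 2
g(9) = mex{0} = 1
g(10) = mex{0} = 1
So g(10) = 1.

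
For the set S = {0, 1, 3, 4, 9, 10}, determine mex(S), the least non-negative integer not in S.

The values 0, 1 are all present; 2 is the first non-negative integer missing from the set.

2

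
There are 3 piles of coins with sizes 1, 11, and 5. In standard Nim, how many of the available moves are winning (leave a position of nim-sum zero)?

In binary:
  0001  (1)
  1011  (11)
  0101  (5)
  ----
  1111  (15)
The overall nim-sum is X = 15. A pile of size p has a winning move iff p XOR X < p (reduce it to p XOR X).
  1: 1 XOR 15 = 14 ≥ 1 — no move.
  11: 11 XOR 15 = 4 < 11 — winning move (to 4).
  5: 5 XOR 15 = 10 ≥ 5 — no move.
That gives 1 winning move.

1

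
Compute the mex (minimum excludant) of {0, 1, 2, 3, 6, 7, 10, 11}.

The values 0, 1, 2, 3 are all present; 4 is the first non-negative integer missing from the set.

4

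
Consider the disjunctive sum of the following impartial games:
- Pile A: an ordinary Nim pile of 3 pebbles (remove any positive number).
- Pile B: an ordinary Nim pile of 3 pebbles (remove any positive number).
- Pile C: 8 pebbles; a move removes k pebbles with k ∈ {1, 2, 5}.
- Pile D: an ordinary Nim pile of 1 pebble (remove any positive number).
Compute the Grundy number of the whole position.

3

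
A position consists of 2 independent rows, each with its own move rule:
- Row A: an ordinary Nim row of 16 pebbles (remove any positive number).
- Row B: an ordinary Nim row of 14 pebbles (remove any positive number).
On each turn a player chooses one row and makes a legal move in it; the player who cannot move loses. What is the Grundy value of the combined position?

Row A is a plain Nim row of size 16, so its Grundy value is 16.
Row B is a plain Nim row of size 14, so its Grundy value is 14.
By the Sprague-Grundy theorem, the Grundy value of a sum of independent games is the XOR of the component values.
Combined value = 16 XOR 14 = 30.

30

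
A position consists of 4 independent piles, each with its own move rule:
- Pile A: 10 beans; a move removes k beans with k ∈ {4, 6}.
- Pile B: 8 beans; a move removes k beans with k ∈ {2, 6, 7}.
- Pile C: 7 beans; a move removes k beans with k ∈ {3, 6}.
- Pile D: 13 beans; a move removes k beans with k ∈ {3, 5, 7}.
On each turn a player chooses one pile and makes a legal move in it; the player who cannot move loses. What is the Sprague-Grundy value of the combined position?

1

Grundy values for pile A (subtraction set {4, 6}):
g(0) = mex{} = 0
g(1) = mex{} = 0
g(2) = mex{} = 0
g(3) = mex{} = 0
g(4) = mex{0} = 1
g(5) = mex{0} = 1
g(6) = mex{0} = 1
g(7) = mex{0} = 1
g(8) = mex{0,1} = 2
g(9) = mex{0,1} = 2
g(10) = mex{1} = 0
So g(10) = 0.
For pile B, compute g(0), g(1), … with moves {2, 6, 7}:
g(0) = mex{} = 0
g(1) = mex{} = 0
g(2) = mex{0} = 1
g(3) = mex{0} = 1
g(4) = mex{1} = 0
g(5) = mex{1} = 0
g(6) = mex{0} = 1
g(7) = mex{0} = 1
g(8) = mex{0,1} = 2
So g(8) = 2.
For pile C, compute g(0), g(1), … with moves {3, 6}:
k:     0  1  2  3  4  5  6  7
g(k):  0  0  0  1  1  1  2  2
So g(7) = 2.
Grundy values for pile D (subtraction set {3, 5, 7}):
k:     0  1  2  3  4  5  6  7  8  9 10 11 12 13
g(k):  0  0  0  1  1  1  2  2  2  3  0  0  0  1
So g(13) = 1.
By the Sprague-Grundy theorem, the Grundy value of a sum of independent games is the XOR of the component values.
Combined value = 0 ⊕ 2 ⊕ 2 ⊕ 1 = 1.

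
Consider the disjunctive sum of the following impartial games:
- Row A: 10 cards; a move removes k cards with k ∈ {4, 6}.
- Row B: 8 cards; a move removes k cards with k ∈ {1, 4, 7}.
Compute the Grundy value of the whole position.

0

For row A, compute g(0), g(1), … with moves {4, 6}:
k:     0  1  2  3  4  5  6  7  8  9 10
g(k):  0  0  0  0  1  1  1  1  2  2  0
So g(10) = 0.
For row B, compute g(0), g(1), … with moves {1, 4, 7}:
k:     0  1  2  3  4  5  6  7  8
g(k):  0  1  0  1  2  0  1  2  0
So g(8) = 0.
The value of a disjunctive sum is the nim-sum of the parts.
Combined value = 0 XOR 0 = 0.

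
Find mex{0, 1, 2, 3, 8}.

The values 0, 1, 2, 3 are all present; 4 is the first non-negative integer missing from the set.

4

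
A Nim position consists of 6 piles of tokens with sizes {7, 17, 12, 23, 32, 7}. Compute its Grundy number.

Compute the nim-sum pairwise:
7 ⊕ 17 = 22
22 ⊕ 12 = 26
26 ⊕ 23 = 13
13 ⊕ 32 = 45
45 ⊕ 7 = 42

42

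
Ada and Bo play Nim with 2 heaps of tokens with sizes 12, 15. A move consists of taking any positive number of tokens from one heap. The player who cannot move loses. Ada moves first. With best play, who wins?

Bitwise XOR of the heap sizes:
  1100  (12)
  1111  (15)
  ----
  0011  (3)
The nim-sum is 3 ≠ 0, so this is an N-position: the player to move can win; Ada has a winning move.

Ada wins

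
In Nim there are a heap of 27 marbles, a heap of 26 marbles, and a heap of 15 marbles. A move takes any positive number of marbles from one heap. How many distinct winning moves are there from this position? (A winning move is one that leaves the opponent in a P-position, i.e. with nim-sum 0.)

3

Nim-sum: 27 ⊕ 26 ⊕ 15 = 14.
The overall nim-sum is X = 14. A heap of size p has a winning move iff p XOR X < p (reduce it to p XOR X).
  27: 27 XOR 14 = 21 < 27 — winning move (to 21).
  26: 26 XOR 14 = 20 < 26 — winning move (to 20).
  15: 15 XOR 14 = 1 < 15 — winning move (to 1).
That gives 3 winning moves.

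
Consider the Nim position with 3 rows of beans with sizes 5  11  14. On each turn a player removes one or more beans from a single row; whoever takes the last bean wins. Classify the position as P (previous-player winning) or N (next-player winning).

P-position

Write each in binary and XOR column by column:
  0101  (5)
  1011  (11)
  1110  (14)
  ----
  0000  (0)
The nim-sum is 0, so this is a P-position: the player to move is in a losing position under optimal play.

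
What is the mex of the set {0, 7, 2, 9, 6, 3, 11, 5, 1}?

4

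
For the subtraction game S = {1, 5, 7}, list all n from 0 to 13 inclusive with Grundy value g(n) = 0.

0, 2, 4, 6, 8, 10, 12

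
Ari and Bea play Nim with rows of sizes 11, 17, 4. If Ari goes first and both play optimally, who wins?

Ari wins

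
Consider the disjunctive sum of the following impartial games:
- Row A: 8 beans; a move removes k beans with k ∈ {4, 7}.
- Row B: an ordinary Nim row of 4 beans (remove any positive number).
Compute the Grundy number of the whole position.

6

For row A, compute g(0), g(1), … with moves {4, 7}:
k:     0  1  2  3  4  5  6  7  8
g(k):  0  0  0  0  1  1  1  1  2
So g(8) = 2.
Row B is a plain Nim row of size 4, so its Grundy value is 4.
By the Sprague-Grundy theorem, the Grundy value of a sum of independent games is the XOR of the component values.
Combined value = 2 ⊕ 4 = 6.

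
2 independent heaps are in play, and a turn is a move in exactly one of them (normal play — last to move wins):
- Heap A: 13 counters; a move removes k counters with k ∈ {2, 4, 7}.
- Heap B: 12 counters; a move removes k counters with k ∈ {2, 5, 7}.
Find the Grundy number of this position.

3

Grundy values for heap A (subtraction set {2, 4, 7}):
g(0) = mex{} = 0
g(1) = mex{} = 0
g(2) = mex{0} = 1
g(3) = mex{0} = 1
g(4) = mex{0,1} = 2
g(5) = mex{0,1} = 2
g(6) = mex{1,2} = 0
g(7) = mex{0,1,2} = 3
g(8) = mex{0,2} = 1
g(9) = mex{1,2,3} = 0
g(10) = mex{0,1} = 2
g(11) = mex{0,2,3} = 1
g(12) = mex{1,2} = 0
g(13) = mex{0,1} = 2
So g(13) = 2.
Grundy values for heap B (subtraction set {2, 5, 7}):
g(0) = mex{} = 0
g(1) = mex{} = 0
g(2) = mex{0} = 1
g(3) = mex{0} = 1
g(4) = mex{1} = 0
g(5) = mex{0,1} = 2
g(6) = mex{0} = 1
g(7) = mex{0,1,2} = 3
g(8) = mex{0,1} = 2
g(9) = mex{0,1,3} = 2
g(10) = mex{1,2} = 0
g(11) = mex{0,1,2} = 3
g(12) = mex{0,2,3} = 1
So g(12) = 1.
The value of a disjunctive sum is the nim-sum of the parts.
Combined value = 2 XOR 1 = 3.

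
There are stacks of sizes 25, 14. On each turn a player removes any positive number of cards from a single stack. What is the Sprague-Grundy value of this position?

Compute the nim-sum pairwise:
25 ⊕ 14 = 23

23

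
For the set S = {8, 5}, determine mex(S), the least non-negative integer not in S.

0 is not in the set, so the mex is 0.

0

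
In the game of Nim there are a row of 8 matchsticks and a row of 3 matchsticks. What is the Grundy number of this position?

11

Nim-sum: 8 XOR 3 = 11.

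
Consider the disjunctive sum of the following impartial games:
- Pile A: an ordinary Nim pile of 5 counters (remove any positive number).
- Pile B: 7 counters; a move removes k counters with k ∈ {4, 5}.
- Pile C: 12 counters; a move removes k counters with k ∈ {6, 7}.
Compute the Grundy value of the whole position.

Pile A is a plain Nim pile of size 5, so its Grundy value is 5.
For pile B, compute g(0), g(1), … with moves {4, 5}:
k:     0  1  2  3  4  5  6  7
g(k):  0  0  0  0  1  1  1  1
So g(7) = 1.
For pile C, compute g(0), g(1), … with moves {6, 7}:
g(0) = mex{} = 0
g(1) = mex{} = 0
g(2) = mex{} = 0
g(3) = mex{} = 0
g(4) = mex{} = 0
g(5) = mex{} = 0
g(6) = mex{0} = 1
g(7) = mex{0} = 1
g(8) = mex{0} = 1
g(9) = mex{0} = 1
g(10) = mex{0} = 1
g(11) = mex{0} = 1
g(12) = mex{0,1} = 2
So g(12) = 2.
By the Sprague-Grundy theorem, the Grundy value of a sum of independent games is the XOR of the component values.
Combined value = 5 ⊕ 1 ⊕ 2 = 6.

6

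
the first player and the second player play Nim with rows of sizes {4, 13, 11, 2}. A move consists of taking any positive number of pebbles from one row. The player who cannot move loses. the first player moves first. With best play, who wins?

Nim-sum: 4 ⊕ 13 ⊕ 11 ⊕ 2 = 0.
The nim-sum is 0, so this is a P-position: the player to move is in a losing position under optimal play; the first player is about to move from it and so loses — the second player wins.

the second player wins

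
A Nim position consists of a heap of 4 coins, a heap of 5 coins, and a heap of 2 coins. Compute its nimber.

Nim-sum: 4 XOR 5 XOR 2 = 3.

3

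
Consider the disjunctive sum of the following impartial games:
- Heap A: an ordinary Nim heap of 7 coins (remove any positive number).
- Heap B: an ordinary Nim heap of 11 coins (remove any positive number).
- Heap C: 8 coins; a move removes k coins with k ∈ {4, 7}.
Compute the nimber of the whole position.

Heap A is a plain Nim heap of size 7, so its Grundy value is 7.
Heap B is a plain Nim heap of size 11, so its Grundy value is 11.
For heap C, compute g(0), g(1), … with moves {4, 7}:
g(0) = mex{} = 0
g(1) = mex{} = 0
g(2) = mex{} = 0
g(3) = mex{} = 0
g(4) = mex{0} = 1
g(5) = mex{0} = 1
g(6) = mex{0} = 1
g(7) = mex{0} = 1
g(8) = mex{0,1} = 2
So g(8) = 2.
The value of a disjunctive sum is the nim-sum of the parts.
Combined value = 7 ⊕ 11 ⊕ 2 = 14.

14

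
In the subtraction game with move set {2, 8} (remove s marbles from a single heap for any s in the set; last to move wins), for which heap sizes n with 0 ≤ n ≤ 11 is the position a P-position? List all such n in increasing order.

0, 1, 4, 5, 10, 11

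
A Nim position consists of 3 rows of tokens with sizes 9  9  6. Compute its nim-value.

Compute the nim-sum pairwise:
9 XOR 9 = 0
0 XOR 6 = 6

6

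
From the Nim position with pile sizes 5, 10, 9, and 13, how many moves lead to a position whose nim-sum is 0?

3

Compute the nim-sum pairwise:
5 XOR 10 = 15
15 XOR 9 = 6
6 XOR 13 = 11
The overall nim-sum is X = 11. A pile of size p has a winning move iff p XOR X < p (reduce it to p XOR X).
  5: 5 XOR 11 = 14 ≥ 5 — no move.
  10: 10 XOR 11 = 1 < 10 — winning move (to 1).
  9: 9 XOR 11 = 2 < 9 — winning move (to 2).
  13: 13 XOR 11 = 6 < 13 — winning move (to 6).
That gives 3 winning moves.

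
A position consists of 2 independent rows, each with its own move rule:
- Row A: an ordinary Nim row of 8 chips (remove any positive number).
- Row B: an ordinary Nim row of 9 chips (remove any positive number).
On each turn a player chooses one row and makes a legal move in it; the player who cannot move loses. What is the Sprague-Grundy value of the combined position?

1

Row A is a plain Nim row of size 8, so its Grundy value is 8.
Row B is a plain Nim row of size 9, so its Grundy value is 9.
By the Sprague-Grundy theorem, the Grundy value of a sum of independent games is the XOR of the component values.
Combined value = 8 XOR 9 = 1.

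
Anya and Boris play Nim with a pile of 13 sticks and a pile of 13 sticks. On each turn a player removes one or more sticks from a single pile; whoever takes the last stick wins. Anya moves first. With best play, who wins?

Boris wins

Compute the nim-sum pairwise:
13 ⊕ 13 = 0
The nim-sum is 0, so this is a P-position: the player to move is in a losing position under optimal play; Anya is about to move from it and so loses — Boris wins.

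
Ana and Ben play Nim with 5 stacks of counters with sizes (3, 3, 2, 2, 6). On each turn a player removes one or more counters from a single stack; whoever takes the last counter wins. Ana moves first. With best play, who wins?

Ana wins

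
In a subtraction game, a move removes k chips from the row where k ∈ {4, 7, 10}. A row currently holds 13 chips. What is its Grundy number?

3

Build the Grundy sequence with g(k) = mex{g(k−s) : s ∈ {4, 7, 10}, s ≤ k}:
g(0) = mex{} = 0
g(1) = mex{} = 0
g(2) = mex{} = 0
g(3) = mex{} = 0
g(4) = mex{0} = 1
g(5) = mex{0} = 1
g(6) = mex{0} = 1
g(7) = mex{0} = 1
g(8) = mex{0,1} = 2
g(9) = mex{0,1} = 2
g(10) = mex{0,1} = 2
g(11) = mex{0,1} = 2
g(12) = mex{0,1,2} = 3
g(13) = mex{0,1,2} = 3
So g(13) = 3.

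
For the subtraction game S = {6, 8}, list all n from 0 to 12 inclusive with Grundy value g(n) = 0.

0, 1, 2, 3, 4, 5

Grundy values for subtraction set {6, 8}:
g(0) = mex{} = 0
g(1) = mex{} = 0
g(2) = mex{} = 0
g(3) = mex{} = 0
g(4) = mex{} = 0
g(5) = mex{} = 0
g(6) = mex{0} = 1
g(7) = mex{0} = 1
g(8) = mex{0} = 1
g(9) = mex{0} = 1
g(10) = mex{0} = 1
g(11) = mex{0} = 1
g(12) = mex{0,1} = 2
The P-positions (g = 0) in 0..12 are 0, 1, 2, 3, 4, 5.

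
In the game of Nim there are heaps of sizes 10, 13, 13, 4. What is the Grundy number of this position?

14

Nim-sum: 10 ^ 13 ^ 13 ^ 4 = 14.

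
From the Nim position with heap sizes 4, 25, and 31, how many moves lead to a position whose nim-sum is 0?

1

Compute the nim-sum pairwise:
4 ^ 25 = 29
29 ^ 31 = 2
The overall nim-sum is X = 2. A heap of size p has a winning move iff p XOR X < p (reduce it to p XOR X).
  4: 4 XOR 2 = 6 ≥ 4 — no move.
  25: 25 XOR 2 = 27 ≥ 25 — no move.
  31: 31 XOR 2 = 29 < 31 — winning move (to 29).
That gives 1 winning move.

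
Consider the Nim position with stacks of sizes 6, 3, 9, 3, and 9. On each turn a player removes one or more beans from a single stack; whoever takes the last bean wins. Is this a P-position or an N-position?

Bitwise XOR of the heap sizes:
  0110  (6)
  0011  (3)
  1001  (9)
  0011  (3)
  1001  (9)
  ----
  0110  (6)
The nim-sum is 6 ≠ 0, so this is an N-position: the player to move can win.

N-position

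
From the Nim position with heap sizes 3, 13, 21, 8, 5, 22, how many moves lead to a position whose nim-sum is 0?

Compute the nim-sum pairwise:
3 ⊕ 13 = 14
14 ⊕ 21 = 27
27 ⊕ 8 = 19
19 ⊕ 5 = 22
22 ⊕ 22 = 0
The nim-sum is already 0, so every move leaves a nonzero nim-sum — there are no winning moves.

0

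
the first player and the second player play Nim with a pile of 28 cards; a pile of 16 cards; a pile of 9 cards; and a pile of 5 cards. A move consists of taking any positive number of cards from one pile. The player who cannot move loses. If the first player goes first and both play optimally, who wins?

the second player wins

Nim-sum: 28 ^ 16 ^ 9 ^ 5 = 0.
The nim-sum is 0, so this is a P-position: the player to move is in a losing position under optimal play; the first player is about to move from it and so loses — the second player wins.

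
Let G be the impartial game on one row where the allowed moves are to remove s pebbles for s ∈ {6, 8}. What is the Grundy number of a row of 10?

Build the Grundy sequence with g(k) = mex{g(k−s) : s ∈ {6, 8}, s ≤ k}:
k:     0  1  2  3  4  5  6  7  8  9 10
g(k):  0  0  0  0  0  0  1  1  1  1  1
So g(10) = 1.

1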